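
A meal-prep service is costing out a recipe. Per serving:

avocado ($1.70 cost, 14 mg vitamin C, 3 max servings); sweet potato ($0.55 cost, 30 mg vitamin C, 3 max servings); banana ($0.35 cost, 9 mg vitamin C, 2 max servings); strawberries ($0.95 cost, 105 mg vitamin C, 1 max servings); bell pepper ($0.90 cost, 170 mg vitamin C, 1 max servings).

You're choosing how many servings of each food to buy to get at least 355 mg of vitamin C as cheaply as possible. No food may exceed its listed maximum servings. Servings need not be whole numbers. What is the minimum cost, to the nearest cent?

Cost per mg of vitamin C: bell pepper $0.0053, strawberries $0.0090, sweet potato $0.0183, banana $0.0389, avocado $0.1214.
Take 1 serving of bell pepper: +170.0 mg vitamin C for $0.90 (total $0.90, still need 185.0 mg).
Take 1 serving of strawberries: +105.0 mg vitamin C for $0.95 (total $1.85, still need 80.0 mg).
Take 2.667 servings of sweet potato: +80.0 mg vitamin C for $1.47 (total $3.32, still need 0.0 mg).
Filling from the cheapest source first is optimal under one linear minimum: $3.32.

$3.32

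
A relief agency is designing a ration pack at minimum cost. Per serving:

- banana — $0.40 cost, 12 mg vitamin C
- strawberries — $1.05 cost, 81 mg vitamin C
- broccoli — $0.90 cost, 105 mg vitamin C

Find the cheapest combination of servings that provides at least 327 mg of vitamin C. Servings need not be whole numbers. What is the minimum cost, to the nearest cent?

Cost per mg of vitamin C: broccoli $0.0086, strawberries $0.0130, banana $0.0333.
With no serving limits, use only broccoli: 327 mg / 105 mg = 3.114 servings × $0.90 = $2.80.

$2.80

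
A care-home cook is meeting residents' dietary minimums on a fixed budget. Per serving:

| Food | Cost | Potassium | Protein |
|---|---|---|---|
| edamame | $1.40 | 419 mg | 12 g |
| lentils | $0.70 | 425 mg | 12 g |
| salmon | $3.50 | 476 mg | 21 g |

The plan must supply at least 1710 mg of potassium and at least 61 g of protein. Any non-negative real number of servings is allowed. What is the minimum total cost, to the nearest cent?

$3.56

With two linear requirements the optimum uses one or two foods; enumerate the corners.
edamame only: max(1710/419, 61/12) = 5.083 servings → $7.12.
lentils only: max(1710/425, 61/12) = 5.083 servings → $3.56.
salmon only: max(1710/476, 61/21) = 3.592 servings → $12.57.
edamame + lentils with both targets exact would need a negative amount; discard.
edamame + salmon with both tight: 2.227 servings and 1.632 servings → $8.83.
lentils + salmon with both tight: 2.139 servings and 1.682 servings → $7.39.
The minimum over all feasible corners is $3.56.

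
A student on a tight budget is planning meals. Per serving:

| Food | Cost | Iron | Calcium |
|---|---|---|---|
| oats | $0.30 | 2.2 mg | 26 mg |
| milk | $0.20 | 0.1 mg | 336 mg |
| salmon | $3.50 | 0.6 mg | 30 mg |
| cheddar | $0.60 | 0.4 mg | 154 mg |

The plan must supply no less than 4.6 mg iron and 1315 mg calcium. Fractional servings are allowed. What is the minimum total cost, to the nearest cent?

Minimising a linear cost over {iron ≥ 4.6, calcium ≥ 1315, servings ≥ 0} — the optimum is at a vertex, using one or two foods.
oats only: max(4.6/2.2, 1315/26) = 50.58 servings → $15.17.
milk only: max(4.6/0.1, 1315/336) = 46 servings → $9.20.
salmon only: max(4.6/0.6, 1315/30) = 43.83 servings → $153.42.
cheddar only: max(4.6/0.4, 1315/154) = 11.5 servings → $6.90.
oats + milk with both tight: 1.92 servings and 3.765 servings → $1.33.
oats + salmon with both targets exact would need a negative amount; discard.
oats + cheddar with both tight: 0.5554 servings and 8.445 servings → $5.23.
milk + salmon with both tight: 3.278 servings and 7.12 servings → $25.58.
milk + cheddar: intersection lies outside the first quadrant.
salmon + cheddar with both tight: 2.269 servings and 8.097 servings → $12.80.
So the least-cost plan costs $1.33.

$1.33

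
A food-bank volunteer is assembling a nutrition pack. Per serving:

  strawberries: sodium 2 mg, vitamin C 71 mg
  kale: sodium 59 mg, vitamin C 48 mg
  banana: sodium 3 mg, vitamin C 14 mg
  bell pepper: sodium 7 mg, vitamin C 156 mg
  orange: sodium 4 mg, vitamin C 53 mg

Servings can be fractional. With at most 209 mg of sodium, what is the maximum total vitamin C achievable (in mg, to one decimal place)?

7419.5 mg

Vitamin C per mg sodium: strawberries 35.5, bell pepper 22.29, orange 13.25, banana 4.667, kale 0.8136.
With no serving limits, spend the whole sodium allowance on strawberries: 209 mg / 2 mg × 71 mg = 7419.5 mg.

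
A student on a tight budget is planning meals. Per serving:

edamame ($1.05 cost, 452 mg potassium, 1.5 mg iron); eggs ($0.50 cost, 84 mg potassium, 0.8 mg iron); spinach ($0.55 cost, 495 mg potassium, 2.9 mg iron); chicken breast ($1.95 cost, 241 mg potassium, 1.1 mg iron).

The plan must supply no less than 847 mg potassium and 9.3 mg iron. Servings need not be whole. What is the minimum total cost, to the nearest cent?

$1.76

At the optimum either one food covers both requirements or two foods hit both targets exactly; no other combination can be cheaper.
edamame only: max(847/452, 9.3/1.5) = 6.2 servings → $6.51.
eggs only: max(847/84, 9.3/0.8) = 11.62 servings → $5.81.
spinach only: max(847/495, 9.3/2.9) = 3.207 servings → $1.76.
chicken breast only: max(847/241, 9.3/1.1) = 8.455 servings → $16.49.
edamame + eggs: the both-tight solution has a negative serving — not a feasible corner.
edamame + spinach: the both-tight solution has a negative serving — not a feasible corner.
edamame + chicken breast: the both-tight solution has a negative serving — not a feasible corner.
eggs + spinach: intersection lies outside the first quadrant.
eggs + chicken breast: intersection lies outside the first quadrant.
spinach + chicken breast with both targets exact would need a negative amount; discard.
Cheapest feasible corner: $1.76.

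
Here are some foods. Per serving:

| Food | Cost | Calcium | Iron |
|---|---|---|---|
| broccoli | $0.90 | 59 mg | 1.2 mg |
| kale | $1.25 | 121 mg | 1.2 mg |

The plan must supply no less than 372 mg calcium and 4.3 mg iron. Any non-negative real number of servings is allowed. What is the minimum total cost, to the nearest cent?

$4.13

Minimising a linear cost over {calcium ≥ 372, iron ≥ 4.3, servings ≥ 0} — the optimum is at a vertex, using one or two foods.
broccoli only: max(372/59, 4.3/1.2) = 6.305 servings → $5.67.
kale only: max(372/121, 4.3/1.2) = 3.583 servings → $4.48.
broccoli + kale with both tight: 0.9933 servings and 2.59 servings → $4.13.
Cheapest feasible corner: $4.13.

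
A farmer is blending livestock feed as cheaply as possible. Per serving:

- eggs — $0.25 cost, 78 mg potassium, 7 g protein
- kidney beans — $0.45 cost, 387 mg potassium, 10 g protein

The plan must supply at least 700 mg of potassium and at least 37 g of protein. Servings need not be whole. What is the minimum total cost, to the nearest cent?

$1.42

At the optimum either one food covers both requirements or two foods hit both targets exactly; no other combination can be cheaper.
eggs only: max(700/78, 37/7) = 8.974 servings → $2.24.
kidney beans only: max(700/387, 37/10) = 3.7 servings → $1.67.
eggs + kidney beans with both tight: 3.794 servings and 1.044 servings → $1.42.
So the least-cost plan costs $1.42.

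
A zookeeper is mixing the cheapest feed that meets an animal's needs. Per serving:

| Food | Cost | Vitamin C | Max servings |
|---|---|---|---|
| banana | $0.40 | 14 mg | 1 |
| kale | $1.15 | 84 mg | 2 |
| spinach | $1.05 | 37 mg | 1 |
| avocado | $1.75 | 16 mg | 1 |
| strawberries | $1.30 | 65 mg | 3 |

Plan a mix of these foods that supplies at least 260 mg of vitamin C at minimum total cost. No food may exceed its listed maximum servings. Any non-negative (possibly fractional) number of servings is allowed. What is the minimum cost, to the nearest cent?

Cost per mg of vitamin C: kale $0.0137, strawberries $0.0200, spinach $0.0284, banana $0.0286, avocado $0.1094.
Take 2 servings of kale: +168.0 mg vitamin C for $2.30 (total $2.30, still need 92.0 mg).
Take 1.415 servings of strawberries: +92.0 mg vitamin C for $1.84 (total $4.14, still need 0.0 mg).
Filling from the cheapest source first is optimal under one linear minimum: $4.14.

$4.14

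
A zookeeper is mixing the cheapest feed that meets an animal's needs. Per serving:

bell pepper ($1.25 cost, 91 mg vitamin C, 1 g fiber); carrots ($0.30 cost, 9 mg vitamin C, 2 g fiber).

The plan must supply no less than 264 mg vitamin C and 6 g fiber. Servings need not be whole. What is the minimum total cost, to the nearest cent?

bell pepper only: max(264/91, 6/1) = 6 servings → $7.50.
carrots only: max(264/9, 6/2) = 29.33 servings → $8.80.
bell pepper + carrots with both tight: 2.74 servings and 1.63 servings → $3.91.
Cheapest feasible corner: $3.91.

$3.91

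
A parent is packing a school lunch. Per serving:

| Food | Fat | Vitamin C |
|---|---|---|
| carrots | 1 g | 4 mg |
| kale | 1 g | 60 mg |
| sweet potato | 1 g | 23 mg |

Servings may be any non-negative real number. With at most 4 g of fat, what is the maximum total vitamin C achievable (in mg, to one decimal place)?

Vitamin C per g fat: kale 60, sweet potato 23, carrots 4.
With no serving limits, spend the whole fat allowance on kale: 4 g / 1 g × 60 mg = 240.0 mg.

240.0 mg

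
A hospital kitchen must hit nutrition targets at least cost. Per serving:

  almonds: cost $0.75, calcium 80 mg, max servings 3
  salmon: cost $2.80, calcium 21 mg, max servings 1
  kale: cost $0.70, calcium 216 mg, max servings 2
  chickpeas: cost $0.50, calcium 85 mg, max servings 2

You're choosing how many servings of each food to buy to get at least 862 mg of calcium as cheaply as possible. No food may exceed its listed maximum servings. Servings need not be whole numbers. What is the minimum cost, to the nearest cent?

Cost per mg of calcium: kale $0.0032, chickpeas $0.0059, almonds $0.0094, salmon $0.1333.
Take 2 servings of kale: +432.0 mg calcium for $1.40 (total $1.40, still need 430.0 mg).
Take 2 servings of chickpeas: +170.0 mg calcium for $1.00 (total $2.40, still need 260.0 mg).
Take 3 servings of almonds: +240.0 mg calcium for $2.25 (total $4.65, still need 20.0 mg).
Take 0.9524 servings of salmon: +20.0 mg calcium for $2.67 (total $7.32, still need 0.0 mg).
Filling from the cheapest source first is optimal under one linear minimum: $7.32.

$7.32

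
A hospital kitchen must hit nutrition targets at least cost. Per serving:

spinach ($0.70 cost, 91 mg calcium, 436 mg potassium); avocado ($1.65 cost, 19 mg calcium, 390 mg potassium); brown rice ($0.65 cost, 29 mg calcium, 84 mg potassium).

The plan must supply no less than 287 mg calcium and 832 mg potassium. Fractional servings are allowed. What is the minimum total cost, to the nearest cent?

$2.21

spinach only: max(287/91, 832/436) = 3.154 servings → $2.21.
avocado only: max(287/19, 832/390) = 15.11 servings → $24.92.
brown rice only: max(287/29, 832/84) = 9.905 servings → $6.44.
spinach + avocado with both targets exact would need a negative amount; discard.
spinach + brown rice with both tight: 0.004 servings and 9.884 servings → $6.43.
avocado + brown rice with both tight: 0.002059 servings and 9.895 servings → $6.44.
Cheapest feasible corner: $2.21.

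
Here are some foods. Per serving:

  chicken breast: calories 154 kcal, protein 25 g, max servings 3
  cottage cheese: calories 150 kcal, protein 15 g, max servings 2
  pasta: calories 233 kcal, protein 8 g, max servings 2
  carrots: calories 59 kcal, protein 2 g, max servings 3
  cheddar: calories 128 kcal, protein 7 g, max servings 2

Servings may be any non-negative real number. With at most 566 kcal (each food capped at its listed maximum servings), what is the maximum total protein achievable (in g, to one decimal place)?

85.4 g

Protein per kcal: chicken breast 0.1623, cottage cheese 0.1, cheddar 0.05469, pasta 0.03433, carrots 0.0339.
Take 3 servings of chicken breast: uses 462 kcal, +75.0 g protein (running total 75.0 g).
Take 0.6933 servings of cottage cheese: uses 104 kcal, +10.4 g protein (running total 85.4 g).
Greedy by best ratio exhausts the calories allowance optimally: 85.4 g.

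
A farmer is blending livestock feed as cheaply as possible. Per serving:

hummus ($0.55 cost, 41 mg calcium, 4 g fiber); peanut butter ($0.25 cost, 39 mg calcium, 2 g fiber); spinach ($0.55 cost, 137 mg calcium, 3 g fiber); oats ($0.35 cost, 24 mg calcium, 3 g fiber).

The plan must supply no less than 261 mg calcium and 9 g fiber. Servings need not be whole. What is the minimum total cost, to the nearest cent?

$1.32

The cheapest plan sits at a corner of the feasible region — with two constraints it uses at most two foods.
hummus only: max(261/41, 9/4) = 6.366 servings → $3.50.
peanut butter only: max(261/39, 9/2) = 6.692 servings → $1.67.
spinach only: max(261/137, 9/3) = 3 servings → $1.65.
oats only: max(261/24, 9/3) = 10.88 servings → $3.81.
hummus + peanut butter with both targets exact would need a negative amount; discard.
hummus + spinach with both tight: 1.059 servings and 1.588 servings → $1.46.
hummus + oats: intersection lies outside the first quadrant.
peanut butter + spinach with both tight: 2.866 servings and 1.089 servings → $1.32.
peanut butter + oats with both targets exact would need a negative amount; discard.
spinach + oats with both tight: 1.673 servings and 1.327 servings → $1.38.
Cheapest feasible corner: $1.32.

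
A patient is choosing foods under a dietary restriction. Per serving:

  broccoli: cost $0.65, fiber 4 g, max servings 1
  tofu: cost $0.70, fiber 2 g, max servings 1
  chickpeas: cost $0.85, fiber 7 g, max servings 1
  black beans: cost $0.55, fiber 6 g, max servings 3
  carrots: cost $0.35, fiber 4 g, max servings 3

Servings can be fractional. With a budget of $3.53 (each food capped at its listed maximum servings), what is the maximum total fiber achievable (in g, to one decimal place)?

Fiber per dollar: carrots 11.43, black beans 10.91, chickpeas 8.235, broccoli 6.154, tofu 2.857.
Take 3 servings of carrots: spends $1.05, +12.0 g fiber (running total 12.0 g).
Take 3 servings of black beans: spends $1.65, +18.0 g fiber (running total 30.0 g).
Take 0.9765 servings of chickpeas: spends $0.83, +6.8 g fiber (running total 36.8 g).
Greedy by best ratio exhausts the cost allowance optimally: 36.8 g.

36.8 g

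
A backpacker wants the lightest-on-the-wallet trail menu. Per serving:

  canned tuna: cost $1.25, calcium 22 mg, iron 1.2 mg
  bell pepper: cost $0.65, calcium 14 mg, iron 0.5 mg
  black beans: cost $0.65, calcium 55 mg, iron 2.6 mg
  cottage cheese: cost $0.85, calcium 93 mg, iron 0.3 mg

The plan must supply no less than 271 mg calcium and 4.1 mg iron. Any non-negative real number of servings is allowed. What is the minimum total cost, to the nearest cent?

$2.67

This is a tiny linear program; its minimum lies at a vertex of the feasible set. List the vertices and price them.
canned tuna only: max(271/22, 4.1/1.2) = 12.32 servings → $15.40.
bell pepper only: max(271/14, 4.1/0.5) = 19.36 servings → $12.58.
black beans only: max(271/55, 4.1/2.6) = 4.927 servings → $3.20.
cottage cheese only: max(271/93, 4.1/0.3) = 13.67 servings → $11.62.
canned tuna + bell pepper: the both-tight solution has a negative serving — not a feasible corner.
canned tuna + black beans with both targets exact would need a negative amount; discard.
canned tuna + cottage cheese with both tight: 2.857 servings and 2.238 servings → $5.47.
bell pepper + black beans: the both-tight solution has a negative serving — not a feasible corner.
bell pepper + cottage cheese with both tight: 7.092 servings and 1.846 servings → $6.18.
black beans + cottage cheese with both tight: 1.332 servings and 2.126 servings → $2.67.
The minimum over all feasible corners is $2.67.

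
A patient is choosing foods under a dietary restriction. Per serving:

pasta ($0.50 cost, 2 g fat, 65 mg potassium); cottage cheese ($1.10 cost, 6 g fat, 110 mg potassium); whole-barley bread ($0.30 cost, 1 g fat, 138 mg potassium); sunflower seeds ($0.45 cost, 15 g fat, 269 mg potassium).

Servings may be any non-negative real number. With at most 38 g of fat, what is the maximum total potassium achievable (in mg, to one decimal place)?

5244.0 mg

Potassium per g fat: whole-barley bread 138, pasta 32.5, cottage cheese 18.33, sunflower seeds 17.93.
With no serving limits, spend the whole fat allowance on whole-barley bread: 38 g / 1 g × 138 mg = 5244.0 mg.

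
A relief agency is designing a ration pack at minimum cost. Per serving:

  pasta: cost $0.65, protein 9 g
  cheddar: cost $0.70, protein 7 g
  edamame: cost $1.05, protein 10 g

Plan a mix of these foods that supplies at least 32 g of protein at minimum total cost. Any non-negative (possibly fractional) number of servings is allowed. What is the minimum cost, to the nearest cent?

$2.31

Cost per g of protein: pasta $0.0722, cheddar $0.1000, edamame $0.1050.
With no serving limits, use only pasta: 32 g / 9 g = 3.556 servings × $0.65 = $2.31.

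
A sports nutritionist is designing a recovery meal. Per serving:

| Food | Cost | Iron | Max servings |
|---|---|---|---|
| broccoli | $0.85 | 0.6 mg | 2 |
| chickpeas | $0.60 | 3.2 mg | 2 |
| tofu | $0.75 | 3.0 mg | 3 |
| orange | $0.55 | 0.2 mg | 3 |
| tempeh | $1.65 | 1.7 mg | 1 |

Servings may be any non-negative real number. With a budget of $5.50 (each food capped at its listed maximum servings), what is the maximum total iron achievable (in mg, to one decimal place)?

Iron per dollar: chickpeas 5.333, tofu 4, tempeh 1.03, broccoli 0.7059, orange 0.3636.
Take 2 servings of chickpeas: spends $1.20, +6.4 mg iron (running total 6.4 mg).
Take 3 servings of tofu: spends $2.25, +9.0 mg iron (running total 15.4 mg).
Take 1 serving of tempeh: spends $1.65, +1.7 mg iron (running total 17.1 mg).
Take 0.4706 servings of broccoli: spends $0.40, +0.3 mg iron (running total 17.4 mg).
Filling greedily by iron-per-dollar is optimal for one linear limit, giving 17.4 mg.

17.4 mg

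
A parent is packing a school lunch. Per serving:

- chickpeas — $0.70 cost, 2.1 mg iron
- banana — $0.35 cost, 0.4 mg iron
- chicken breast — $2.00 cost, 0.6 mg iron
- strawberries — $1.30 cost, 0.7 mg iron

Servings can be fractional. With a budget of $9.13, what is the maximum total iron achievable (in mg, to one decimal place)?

Iron per dollar: chickpeas 3, banana 1.143, strawberries 0.5385, chicken breast 0.3.
With no serving limits, spend the whole cost allowance on chickpeas: $9.13 / $0.70 × 2.1 mg = 27.4 mg.

27.4 mg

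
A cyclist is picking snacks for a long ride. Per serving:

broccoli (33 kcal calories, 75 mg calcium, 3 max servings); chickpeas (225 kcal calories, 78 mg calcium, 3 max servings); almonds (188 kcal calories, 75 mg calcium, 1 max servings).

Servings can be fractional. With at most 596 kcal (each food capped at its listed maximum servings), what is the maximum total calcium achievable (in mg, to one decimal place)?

Calcium per kcal: broccoli 2.273, almonds 0.3989, chickpeas 0.3467.
Take 3 servings of broccoli: uses 99 kcal, +225.0 mg calcium (running total 225.0 mg).
Take 1 serving of almonds: uses 188 kcal, +75.0 mg calcium (running total 300.0 mg).
Take 1.373 servings of chickpeas: uses 309 kcal, +107.1 mg calcium (running total 407.1 mg).
Greedy by best ratio exhausts the calories allowance optimally: 407.1 mg.

407.1 mg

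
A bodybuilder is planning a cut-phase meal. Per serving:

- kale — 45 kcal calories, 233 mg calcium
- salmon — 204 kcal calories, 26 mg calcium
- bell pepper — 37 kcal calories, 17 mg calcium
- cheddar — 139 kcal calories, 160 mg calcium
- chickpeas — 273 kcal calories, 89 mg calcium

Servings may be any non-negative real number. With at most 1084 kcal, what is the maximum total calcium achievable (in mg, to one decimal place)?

Calcium per kcal: kale 5.178, cheddar 1.151, bell pepper 0.4595, chickpeas 0.326, salmon 0.1275.
With no serving limits, spend the whole calories allowance on kale: 1084 kcal / 45 kcal × 233 mg = 5612.7 mg.

5612.7 mg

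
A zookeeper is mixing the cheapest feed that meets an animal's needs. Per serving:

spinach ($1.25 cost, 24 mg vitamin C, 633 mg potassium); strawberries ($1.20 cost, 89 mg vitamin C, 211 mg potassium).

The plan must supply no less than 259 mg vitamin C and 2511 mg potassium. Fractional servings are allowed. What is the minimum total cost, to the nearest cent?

$6.54

Compare the cost at each extreme point of the feasible region.
spinach only: max(259/24, 2511/633) = 10.79 servings → $13.49.
strawberries only: max(259/89, 2511/211) = 11.9 servings → $14.28.
spinach + strawberries with both tight: 3.293 servings and 2.022 servings → $6.54.
The minimum over all feasible corners is $6.54.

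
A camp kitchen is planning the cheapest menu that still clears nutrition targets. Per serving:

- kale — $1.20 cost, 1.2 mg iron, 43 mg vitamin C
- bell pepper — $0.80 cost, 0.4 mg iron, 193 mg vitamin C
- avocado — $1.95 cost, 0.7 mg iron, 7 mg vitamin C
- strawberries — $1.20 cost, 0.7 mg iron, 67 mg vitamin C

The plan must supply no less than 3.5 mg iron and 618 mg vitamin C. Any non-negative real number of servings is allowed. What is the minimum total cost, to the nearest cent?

For a min-cost LP with two ≥-constraints, a basic feasible solution has at most two positive variables.
kale only: max(3.5/1.2, 618/43) = 14.37 servings → $17.25.
bell pepper only: max(3.5/0.4, 618/193) = 8.75 servings → $7.00.
avocado only: max(3.5/0.7, 618/7) = 88.29 servings → $172.16.
strawberries only: max(3.5/0.7, 618/67) = 9.224 servings → $11.07.
kale + bell pepper with both tight: 1.998 servings and 2.757 servings → $4.60.
kale + avocado: the both-tight solution has a negative serving — not a feasible corner.
kale + strawberries: intersection lies outside the first quadrant.
bell pepper + avocado with both tight: 3.085 servings and 3.237 servings → $8.78.
bell pepper + strawberries with both tight: 1.829 servings and 3.955 servings → $6.21.
avocado + strawberries: the both-tight solution has a negative serving — not a feasible corner.
The minimum over all feasible corners is $4.60.

$4.60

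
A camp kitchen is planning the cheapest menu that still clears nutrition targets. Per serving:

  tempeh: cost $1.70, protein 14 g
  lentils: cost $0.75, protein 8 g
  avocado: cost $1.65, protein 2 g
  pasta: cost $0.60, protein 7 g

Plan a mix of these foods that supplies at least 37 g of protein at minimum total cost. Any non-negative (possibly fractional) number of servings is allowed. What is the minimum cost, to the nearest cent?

$3.17

Cost per g of protein: pasta $0.0857, lentils $0.0938, tempeh $0.1214, avocado $0.8250.
With no serving limits, use only pasta: 37 g / 7 g = 5.286 servings × $0.60 = $3.17.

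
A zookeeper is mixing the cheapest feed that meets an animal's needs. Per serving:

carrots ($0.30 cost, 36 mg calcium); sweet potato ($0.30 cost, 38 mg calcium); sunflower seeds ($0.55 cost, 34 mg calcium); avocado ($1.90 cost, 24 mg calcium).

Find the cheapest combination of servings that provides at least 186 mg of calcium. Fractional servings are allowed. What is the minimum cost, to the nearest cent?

Cost per mg of calcium: sweet potato $0.0079, carrots $0.0083, sunflower seeds $0.0162, avocado $0.0792.
With no serving limits, use only sweet potato: 186 mg / 38 mg = 4.895 servings × $0.30 = $1.47.

$1.47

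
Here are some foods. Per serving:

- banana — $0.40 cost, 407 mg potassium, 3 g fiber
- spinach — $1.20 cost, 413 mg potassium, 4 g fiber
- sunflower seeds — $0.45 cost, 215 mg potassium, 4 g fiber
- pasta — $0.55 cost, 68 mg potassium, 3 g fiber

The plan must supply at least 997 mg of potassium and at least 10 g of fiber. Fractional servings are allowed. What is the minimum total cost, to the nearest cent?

$1.24

Minimising a linear cost over {potassium ≥ 997, fiber ≥ 10, servings ≥ 0} — the optimum is at a vertex, using one or two foods.
banana only: max(997/407, 10/3) = 3.333 servings → $1.33.
spinach only: max(997/413, 10/4) = 2.5 servings → $3.00.
sunflower seeds only: max(997/215, 10/4) = 4.637 servings → $2.09.
pasta only: max(997/68, 10/3) = 14.66 servings → $8.06.
banana + spinach: intersection lies outside the first quadrant.
banana + sunflower seeds with both tight: 1.87 servings and 1.098 servings → $1.24.
banana + pasta with both tight: 2.272 servings and 1.061 servings → $1.49.
spinach + sunflower seeds with both tight: 2.321 servings and 0.1793 servings → $2.87.
spinach + pasta with both tight: 2.39 servings and 0.1468 servings → $2.95.
sunflower seeds + pasta: the both-tight solution has a negative serving — not a feasible corner.
Cheapest feasible corner: $1.24.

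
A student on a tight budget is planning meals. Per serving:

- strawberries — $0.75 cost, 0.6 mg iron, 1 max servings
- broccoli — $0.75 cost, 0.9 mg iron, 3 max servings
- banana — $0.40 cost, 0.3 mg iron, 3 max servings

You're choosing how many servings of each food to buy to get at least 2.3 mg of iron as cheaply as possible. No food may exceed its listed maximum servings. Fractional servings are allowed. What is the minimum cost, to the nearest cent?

Cost per mg of iron: broccoli $0.8333, strawberries $1.2500, banana $1.3333.
Take 2.556 servings of broccoli: +2.3 mg iron for $1.92 (total $1.92, still need 0.0 mg).
Filling from the cheapest source first is optimal under one linear minimum: $1.92.

$1.92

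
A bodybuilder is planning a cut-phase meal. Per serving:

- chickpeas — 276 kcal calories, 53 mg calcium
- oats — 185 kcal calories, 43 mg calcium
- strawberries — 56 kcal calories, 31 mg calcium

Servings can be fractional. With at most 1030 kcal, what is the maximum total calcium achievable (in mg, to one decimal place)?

570.2 mg

Calcium per kcal: strawberries 0.5536, oats 0.2324, chickpeas 0.192.
With no serving limits, spend the whole calories allowance on strawberries: 1030 kcal / 56 kcal × 31 mg = 570.2 mg.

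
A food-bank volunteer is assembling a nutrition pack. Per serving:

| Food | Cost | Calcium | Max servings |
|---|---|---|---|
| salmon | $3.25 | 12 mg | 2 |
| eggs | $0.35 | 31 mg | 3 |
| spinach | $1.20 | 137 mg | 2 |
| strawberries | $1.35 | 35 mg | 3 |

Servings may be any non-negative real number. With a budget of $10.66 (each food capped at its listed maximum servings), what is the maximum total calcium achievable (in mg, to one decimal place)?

Calcium per dollar: spinach 114.2, eggs 88.57, strawberries 25.93, salmon 3.692.
Take 2 servings of spinach: spends $2.40, +274.0 mg calcium (running total 274.0 mg).
Take 3 servings of eggs: spends $1.05, +93.0 mg calcium (running total 367.0 mg).
Take 3 servings of strawberries: spends $4.05, +105.0 mg calcium (running total 472.0 mg).
Take 0.9723 servings of salmon: spends $3.16, +11.7 mg calcium (running total 483.7 mg).
Filling greedily by calcium-per-dollar is optimal for one linear limit, giving 483.7 mg.

483.7 mg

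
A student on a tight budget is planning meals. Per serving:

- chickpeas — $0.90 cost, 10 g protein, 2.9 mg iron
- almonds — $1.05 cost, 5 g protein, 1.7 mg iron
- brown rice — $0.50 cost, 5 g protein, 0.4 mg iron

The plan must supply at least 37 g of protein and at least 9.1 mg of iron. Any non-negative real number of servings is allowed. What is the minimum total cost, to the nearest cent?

$3.33

An LP optimum is at a vertex; with two nutrient constraints at most two foods are used. Check each candidate.
chickpeas only: max(37/10, 9.1/2.9) = 3.7 servings → $3.33.
almonds only: max(37/5, 9.1/1.7) = 7.4 servings → $7.77.
brown rice only: max(37/5, 9.1/0.4) = 22.75 servings → $11.38.
chickpeas + almonds with both targets exact would need a negative amount; discard.
chickpeas + brown rice with both tight: 2.924 servings and 1.552 servings → $3.41.
almonds + brown rice with both tight: 4.723 servings and 2.677 servings → $6.30.
Cheapest feasible corner: $3.33.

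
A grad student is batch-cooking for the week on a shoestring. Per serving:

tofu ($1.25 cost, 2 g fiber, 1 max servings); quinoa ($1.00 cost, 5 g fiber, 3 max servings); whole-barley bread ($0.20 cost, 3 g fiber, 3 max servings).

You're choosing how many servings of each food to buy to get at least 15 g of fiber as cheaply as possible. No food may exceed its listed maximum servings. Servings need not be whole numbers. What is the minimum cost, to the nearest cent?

$1.80

Cost per g of fiber: whole-barley bread $0.0667, quinoa $0.2000, tofu $0.6250.
Take 3 servings of whole-barley bread: +9.0 g fiber for $0.60 (total $0.60, still need 6.0 g).
Take 1.2 servings of quinoa: +6.0 g fiber for $1.20 (total $1.80, still need 0.0 g).
Greedy by cheapest-per-g is optimal for a single linear constraint, so the minimum cost is $1.80.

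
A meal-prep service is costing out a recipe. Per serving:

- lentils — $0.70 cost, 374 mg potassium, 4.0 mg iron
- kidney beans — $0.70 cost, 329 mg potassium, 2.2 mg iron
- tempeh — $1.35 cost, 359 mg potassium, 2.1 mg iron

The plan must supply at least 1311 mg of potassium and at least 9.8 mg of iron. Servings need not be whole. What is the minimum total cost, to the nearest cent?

$2.45

A basic optimal solution has at most two foods positive. Try each food alone and each pair with both targets met exactly.
lentils only: max(1311/374, 9.8/4.0) = 3.505 servings → $2.45.
kidney beans only: max(1311/329, 9.8/2.2) = 4.455 servings → $3.12.
tempeh only: max(1311/359, 9.8/2.1) = 4.667 servings → $6.30.
lentils + kidney beans with both tight: 0.6894 servings and 3.201 servings → $2.72.
lentils + tempeh with both tight: 1.176 servings and 2.427 servings → $4.10.
kidney beans + tempeh: the both-tight solution has a negative serving — not a feasible corner.
The minimum over all feasible corners is $2.45.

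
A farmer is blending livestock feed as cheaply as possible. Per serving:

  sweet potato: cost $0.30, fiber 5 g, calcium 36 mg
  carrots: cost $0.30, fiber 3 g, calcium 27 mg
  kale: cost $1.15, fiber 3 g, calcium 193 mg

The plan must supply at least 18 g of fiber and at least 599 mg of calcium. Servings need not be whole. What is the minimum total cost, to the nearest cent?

For a min-cost LP with two ≥-constraints, a basic feasible solution has at most two positive variables.
sweet potato only: max(18/5, 599/36) = 16.64 servings → $4.99.
carrots only: max(18/3, 599/27) = 22.19 servings → $6.66.
kale only: max(18/3, 599/193) = 6 servings → $6.90.
sweet potato + carrots with both targets exact would need a negative amount; discard.
sweet potato + kale with both tight: 1.957 servings and 2.739 servings → $3.74.
carrots + kale with both tight: 3.367 servings and 2.633 servings → $4.04.
The minimum over all feasible corners is $3.74.

$3.74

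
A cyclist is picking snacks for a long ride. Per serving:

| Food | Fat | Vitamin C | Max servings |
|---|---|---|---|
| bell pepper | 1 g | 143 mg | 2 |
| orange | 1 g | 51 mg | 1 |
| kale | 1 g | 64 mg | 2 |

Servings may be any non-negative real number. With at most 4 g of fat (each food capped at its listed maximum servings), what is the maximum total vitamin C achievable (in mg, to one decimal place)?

Vitamin C per g fat: bell pepper 143, kale 64, orange 51.
Take 2 servings of bell pepper: uses 2 g fat, +286.0 mg vitamin C (running total 286.0 mg).
Take 2 servings of kale: uses 2 g fat, +128.0 mg vitamin C (running total 414.0 mg).
Greedy by best ratio exhausts the fat allowance optimally: 414.0 mg.

414.0 mg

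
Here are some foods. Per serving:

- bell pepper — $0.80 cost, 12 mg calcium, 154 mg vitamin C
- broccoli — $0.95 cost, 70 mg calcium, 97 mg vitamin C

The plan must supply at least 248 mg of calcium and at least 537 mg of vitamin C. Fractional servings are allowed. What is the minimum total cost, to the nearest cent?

A basic optimal solution has at most two foods positive. Try each food alone and each pair with both targets met exactly.
bell pepper only: max(248/12, 537/154) = 20.67 servings → $16.53.
broccoli only: max(248/70, 537/97) = 5.536 servings → $5.26.
bell pepper + broccoli with both tight: 1.407 servings and 3.302 servings → $4.26.
Cheapest feasible corner: $4.26.

$4.26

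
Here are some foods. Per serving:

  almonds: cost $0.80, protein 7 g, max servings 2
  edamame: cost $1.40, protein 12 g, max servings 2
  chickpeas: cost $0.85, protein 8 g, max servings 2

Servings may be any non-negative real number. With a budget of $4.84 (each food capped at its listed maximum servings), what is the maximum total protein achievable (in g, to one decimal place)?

43.2 g

Protein per dollar: chickpeas 9.412, almonds 8.75, edamame 8.571.
Take 2 servings of chickpeas: spends $1.70, +16.0 g protein (running total 16.0 g).
Take 2 servings of almonds: spends $1.60, +14.0 g protein (running total 30.0 g).
Take 1.1 servings of edamame: spends $1.54, +13.2 g protein (running total 43.2 g).
Filling greedily by protein-per-dollar is optimal for one linear limit, giving 43.2 g.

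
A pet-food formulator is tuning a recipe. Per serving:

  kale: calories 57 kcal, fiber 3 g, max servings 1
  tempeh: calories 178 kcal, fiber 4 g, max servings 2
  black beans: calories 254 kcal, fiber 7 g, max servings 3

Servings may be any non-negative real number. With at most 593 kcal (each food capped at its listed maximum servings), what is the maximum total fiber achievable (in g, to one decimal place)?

Fiber per kcal: kale 0.05263, black beans 0.02756, tempeh 0.02247.
Take 1 serving of kale: uses 57 kcal, +3.0 g fiber (running total 3.0 g).
Take 2.11 servings of black beans: uses 536 kcal, +14.8 g fiber (running total 17.8 g).
Filling greedily by fiber-per-kcal is optimal for one linear limit, giving 17.8 g.

17.8 g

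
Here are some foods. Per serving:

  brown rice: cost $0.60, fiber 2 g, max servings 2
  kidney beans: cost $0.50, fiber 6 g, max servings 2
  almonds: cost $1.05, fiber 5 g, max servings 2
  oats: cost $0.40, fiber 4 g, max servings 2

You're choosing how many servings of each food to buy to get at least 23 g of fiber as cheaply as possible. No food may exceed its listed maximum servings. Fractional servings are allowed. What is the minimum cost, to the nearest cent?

Cost per g of fiber: kidney beans $0.0833, oats $0.1000, almonds $0.2100, brown rice $0.3000.
Take 2 servings of kidney beans: +12.0 g fiber for $1.00 (total $1.00, still need 11.0 g).
Take 2 servings of oats: +8.0 g fiber for $0.80 (total $1.80, still need 3.0 g).
Take 0.6 servings of almonds: +3.0 g fiber for $0.63 (total $2.43, still need 0.0 g).
Greedy by cheapest-per-g is optimal for a single linear constraint, so the minimum cost is $2.43.

$2.43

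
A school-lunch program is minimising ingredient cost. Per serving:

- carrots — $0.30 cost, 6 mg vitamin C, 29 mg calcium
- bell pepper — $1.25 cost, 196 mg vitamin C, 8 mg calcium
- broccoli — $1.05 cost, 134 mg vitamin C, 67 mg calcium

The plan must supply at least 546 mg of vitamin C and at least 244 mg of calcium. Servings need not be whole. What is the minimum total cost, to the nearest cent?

Compare the cost at each extreme point of the feasible region.
carrots only: max(546/6, 244/29) = 91 servings → $27.30.
bell pepper only: max(546/196, 244/8) = 30.5 servings → $38.12.
broccoli only: max(546/134, 244/67) = 4.075 servings → $4.28.
carrots + bell pepper with both tight: 7.71 servings and 2.55 servings → $5.50.
carrots + broccoli with both targets exact would need a negative amount; discard.
bell pepper + broccoli with both tight: 0.3222 servings and 3.603 servings → $4.19.
Cheapest feasible corner: $4.19.

$4.19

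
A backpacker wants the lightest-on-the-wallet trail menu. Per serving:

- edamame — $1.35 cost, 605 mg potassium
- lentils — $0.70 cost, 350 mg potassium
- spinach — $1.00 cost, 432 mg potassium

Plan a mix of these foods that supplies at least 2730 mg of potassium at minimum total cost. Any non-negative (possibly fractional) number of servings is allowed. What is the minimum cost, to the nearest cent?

Cost per mg of potassium: lentils $0.0020, edamame $0.0022, spinach $0.0023.
With no serving limits, use only lentils: 2730 mg / 350 mg = 7.8 servings × $0.70 = $5.46.

$5.46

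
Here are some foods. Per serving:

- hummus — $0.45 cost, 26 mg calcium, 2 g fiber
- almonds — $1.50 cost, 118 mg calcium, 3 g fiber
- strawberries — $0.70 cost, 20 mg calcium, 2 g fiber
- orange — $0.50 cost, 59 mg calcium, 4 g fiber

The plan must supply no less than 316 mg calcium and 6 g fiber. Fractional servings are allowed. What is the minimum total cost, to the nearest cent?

$2.68

A basic optimal solution has at most two foods positive. Try each food alone and each pair with both targets met exactly.
hummus only: max(316/26, 6/2) = 12.15 servings → $5.47.
almonds only: max(316/118, 6/3) = 2.678 servings → $4.02.
strawberries only: max(316/20, 6/2) = 15.8 servings → $11.06.
orange only: max(316/59, 6/4) = 5.356 servings → $2.68.
hummus + almonds: intersection lies outside the first quadrant.
hummus + strawberries with both targets exact would need a negative amount; discard.
hummus + orange: the both-tight solution has a negative serving — not a feasible corner.
almonds + strawberries: intersection lies outside the first quadrant.
almonds + orange with both targets exact would need a negative amount; discard.
strawberries + orange: intersection lies outside the first quadrant.
Cheapest feasible corner: $2.68.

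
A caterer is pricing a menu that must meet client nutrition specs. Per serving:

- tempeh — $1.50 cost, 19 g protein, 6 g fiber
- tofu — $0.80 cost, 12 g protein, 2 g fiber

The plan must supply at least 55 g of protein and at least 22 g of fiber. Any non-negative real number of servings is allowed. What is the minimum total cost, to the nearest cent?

$5.50

Two binding constraints pin down two serving amounts, so the optimal mix uses at most two foods. The candidates are each food alone (scaled to the tighter of protein/fiber) and each pair with both constraints tight.
tempeh only: max(55/19, 22/6) = 3.667 servings → $5.50.
tofu only: max(55/12, 22/2) = 11 servings → $8.80.
tempeh + tofu with both targets exact would need a negative amount; discard.
The minimum over all feasible corners is $5.50.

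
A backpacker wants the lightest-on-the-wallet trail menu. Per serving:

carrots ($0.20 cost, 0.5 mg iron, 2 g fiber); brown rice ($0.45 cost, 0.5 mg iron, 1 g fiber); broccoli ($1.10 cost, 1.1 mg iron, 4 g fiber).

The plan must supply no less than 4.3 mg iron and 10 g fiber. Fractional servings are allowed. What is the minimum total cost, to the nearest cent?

$1.72

carrots only: max(4.3/0.5, 10/2) = 8.6 servings → $1.72.
brown rice only: max(4.3/0.5, 10/1) = 10 servings → $4.50.
broccoli only: max(4.3/1.1, 10/4) = 3.909 servings → $4.30.
carrots + brown rice with both tight: 1.4 servings and 7.2 servings → $3.52.
carrots + broccoli: the both-tight solution has a negative serving — not a feasible corner.
brown rice + broccoli with both tight: 6.889 servings and 0.7778 servings → $3.96.
The minimum over all feasible corners is $1.72.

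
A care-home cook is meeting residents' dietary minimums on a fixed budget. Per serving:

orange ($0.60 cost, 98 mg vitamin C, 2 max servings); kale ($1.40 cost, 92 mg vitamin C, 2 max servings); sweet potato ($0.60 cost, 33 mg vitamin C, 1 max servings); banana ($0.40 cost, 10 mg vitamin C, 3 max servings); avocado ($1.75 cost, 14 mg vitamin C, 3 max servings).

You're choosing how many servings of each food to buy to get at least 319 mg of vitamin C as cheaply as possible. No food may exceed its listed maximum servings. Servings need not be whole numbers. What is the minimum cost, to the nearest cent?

$3.07

Cost per mg of vitamin C: orange $0.0061, kale $0.0152, sweet potato $0.0182, banana $0.0400, avocado $0.1250.
Take 2 servings of orange: +196.0 mg vitamin C for $1.20 (total $1.20, still need 123.0 mg).
Take 1.337 servings of kale: +123.0 mg vitamin C for $1.87 (total $3.07, still need 0.0 mg).
Greedy by cheapest-per-mg is optimal for a single linear constraint, so the minimum cost is $3.07.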